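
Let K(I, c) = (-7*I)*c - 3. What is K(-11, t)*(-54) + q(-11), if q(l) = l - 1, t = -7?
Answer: 29256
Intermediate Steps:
q(l) = -1 + l
K(I, c) = -3 - 7*I*c (K(I, c) = -7*I*c - 3 = -3 - 7*I*c)
K(-11, t)*(-54) + q(-11) = (-3 - 7*(-11)*(-7))*(-54) + (-1 - 11) = (-3 - 539)*(-54) - 12 = -542*(-54) - 12 = 29268 - 12 = 29256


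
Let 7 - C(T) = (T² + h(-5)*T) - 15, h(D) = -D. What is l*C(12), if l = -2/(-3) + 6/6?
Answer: -910/3 ≈ -303.33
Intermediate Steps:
l = 5/3 (l = -2*(-⅓) + 6*(⅙) = ⅔ + 1 = 5/3 ≈ 1.6667)
C(T) = 22 - T² - 5*T (C(T) = 7 - ((T² + (-1*(-5))*T) - 15) = 7 - ((T² + 5*T) - 15) = 7 - (-15 + T² + 5*T) = 7 + (15 - T² - 5*T) = 22 - T² - 5*T)
l*C(12) = 5*(22 - 1*12² - 5*12)/3 = 5*(22 - 1*144 - 60)/3 = 5*(22 - 144 - 60)/3 = (5/3)*(-182) = -910/3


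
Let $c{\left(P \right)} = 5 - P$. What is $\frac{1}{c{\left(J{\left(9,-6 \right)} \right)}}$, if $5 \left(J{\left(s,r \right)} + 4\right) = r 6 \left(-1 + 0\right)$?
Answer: $\frac{5}{9} \approx 0.55556$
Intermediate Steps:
$J{\left(s,r \right)} = -4 - \frac{6 r}{5}$ ($J{\left(s,r \right)} = -4 + \frac{r 6 \left(-1 + 0\right)}{5} = -4 + \frac{6 r \left(-1\right)}{5} = -4 + \frac{\left(-6\right) r}{5} = -4 - \frac{6 r}{5}$)
$\frac{1}{c{\left(J{\left(9,-6 \right)} \right)}} = \frac{1}{5 - \left(-4 - - \frac{36}{5}\right)} = \frac{1}{5 - \left(-4 + \frac{36}{5}\right)} = \frac{1}{5 - \frac{16}{5}} = \frac{1}{\frac{9}{5}} = \frac{5}{9}$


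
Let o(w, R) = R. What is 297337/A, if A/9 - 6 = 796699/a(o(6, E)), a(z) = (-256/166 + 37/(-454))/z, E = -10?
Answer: 18191969671/2701912358502 ≈ 0.0067330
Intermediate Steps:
a(z) = -61183/(37682*z) (a(z) = (-256*1/166 + 37*(-1/454))/z = (-128/83 - 37/454)/z = -61183/(37682*z))
A = 2701912358502/61183 (A = 54 + 9*(796699/((-61183/37682/(-10)))) = 54 + 9*(796699/((-61183/37682*(-⅒)))) = 54 + 9*(796699/(61183/376820)) = 54 + 9*(796699*(376820/61183)) = 54 + 9*(300212117180/61183) = 54 + 2701909054620/61183 = 2701912358502/61183 ≈ 4.4161e+7)
297337/A = 297337/(2701912358502/61183) = 297337*(61183/2701912358502) = 18191969671/2701912358502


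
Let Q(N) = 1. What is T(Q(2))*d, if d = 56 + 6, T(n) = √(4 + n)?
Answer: 62*√5 ≈ 138.64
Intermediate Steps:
d = 62
T(Q(2))*d = √(4 + 1)*62 = √5*62 = 62*√5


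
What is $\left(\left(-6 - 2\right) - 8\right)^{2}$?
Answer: $256$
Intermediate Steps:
$\left(\left(-6 - 2\right) - 8\right)^{2} = \left(-8 - 8\right)^{2} = \left(-16\right)^{2} = 256$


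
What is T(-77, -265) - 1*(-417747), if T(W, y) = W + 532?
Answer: 418202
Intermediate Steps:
T(W, y) = 532 + W
T(-77, -265) - 1*(-417747) = (532 - 77) - 1*(-417747) = 455 + 417747 = 418202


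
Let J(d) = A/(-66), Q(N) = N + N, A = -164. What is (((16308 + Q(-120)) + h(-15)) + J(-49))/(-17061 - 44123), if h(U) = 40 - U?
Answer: -532141/2019072 ≈ -0.26356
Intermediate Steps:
Q(N) = 2*N
J(d) = 82/33 (J(d) = -164/(-66) = -164*(-1/66) = 82/33)
(((16308 + Q(-120)) + h(-15)) + J(-49))/(-17061 - 44123) = (((16308 + 2*(-120)) + (40 - 1*(-15))) + 82/33)/(-17061 - 44123) = (((16308 - 240) + (40 + 15)) + 82/33)/(-61184) = ((16068 + 55) + 82/33)*(-1/61184) = (16123 + 82/33)*(-1/61184) = (532141/33)*(-1/61184) = -532141/2019072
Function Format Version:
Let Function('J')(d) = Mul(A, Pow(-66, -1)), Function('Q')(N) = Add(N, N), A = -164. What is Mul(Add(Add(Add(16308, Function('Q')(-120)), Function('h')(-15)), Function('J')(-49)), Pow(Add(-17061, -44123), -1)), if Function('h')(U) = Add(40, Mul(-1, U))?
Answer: Rational(-532141, 2019072) ≈ -0.26356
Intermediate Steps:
Function('Q')(N) = Mul(2, N)
Function('J')(d) = Rational(82, 33) (Function('J')(d) = Mul(-164, Pow(-66, -1)) = Mul(-164, Rational(-1, 66)) = Rational(82, 33))
Mul(Add(Add(Add(16308, Function('Q')(-120)), Function('h')(-15)), Function('J')(-49)), Pow(Add(-17061, -44123), -1)) = Mul(Add(Add(Add(16308, Mul(2, -120)), Add(40, Mul(-1, -15))), Rational(82, 33)), Pow(Add(-17061, -44123), -1)) = Mul(Add(Add(Add(16308, -240), Add(40, 15)), Rational(82, 33)), Pow(-61184, -1)) = Mul(Add(Add(16068, 55), Rational(82, 33)), Rational(-1, 61184)) = Mul(Add(16123, Rational(82, 33)), Rational(-1, 61184)) = Mul(Rational(532141, 33), Rational(-1, 61184)) = Rational(-532141, 2019072)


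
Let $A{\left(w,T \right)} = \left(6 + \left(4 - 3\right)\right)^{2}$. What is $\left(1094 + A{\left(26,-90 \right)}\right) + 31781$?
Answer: $32924$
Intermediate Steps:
$A{\left(w,T \right)} = 49$ ($A{\left(w,T \right)} = \left(6 + \left(4 - 3\right)\right)^{2} = \left(6 + 1\right)^{2} = 7^{2} = 49$)
$\left(1094 + A{\left(26,-90 \right)}\right) + 31781 = \left(1094 + 49\right) + 31781 = 1143 + 31781 = 32924$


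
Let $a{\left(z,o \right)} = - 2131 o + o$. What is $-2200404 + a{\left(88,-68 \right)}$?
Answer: $-2055564$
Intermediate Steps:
$a{\left(z,o \right)} = - 2130 o$
$-2200404 + a{\left(88,-68 \right)} = -2200404 - -144840 = -2200404 + 144840 = -2055564$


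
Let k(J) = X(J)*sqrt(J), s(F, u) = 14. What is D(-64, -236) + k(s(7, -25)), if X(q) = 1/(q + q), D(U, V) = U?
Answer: -64 + sqrt(14)/28 ≈ -63.866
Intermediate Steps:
X(q) = 1/(2*q)
k(J) = 1/(2*sqrt(J)) (k(J) = (1/(2*J))*sqrt(J) = 1/(2*sqrt(J)))
D(-64, -236) + k(s(7, -25)) = -64 + 1/(2*sqrt(14)) = -64 + (sqrt(14)/14)/2 = -64 + sqrt(14)/28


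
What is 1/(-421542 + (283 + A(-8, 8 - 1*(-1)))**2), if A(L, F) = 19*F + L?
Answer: -1/222626 ≈ -4.4918e-6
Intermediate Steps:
A(L, F) = L + 19*F
1/(-421542 + (283 + A(-8, 8 - 1*(-1)))**2) = 1/(-421542 + (283 + (-8 + 19*(8 - 1*(-1))))**2) = 1/(-421542 + (283 + (-8 + 19*(8 + 1)))**2) = 1/(-421542 + (283 + (-8 + 19*9))**2) = 1/(-421542 + (283 + (-8 + 171))**2) = 1/(-421542 + (283 + 163)**2) = 1/(-421542 + 446**2) = 1/(-421542 + 198916) = 1/(-222626) = -1/222626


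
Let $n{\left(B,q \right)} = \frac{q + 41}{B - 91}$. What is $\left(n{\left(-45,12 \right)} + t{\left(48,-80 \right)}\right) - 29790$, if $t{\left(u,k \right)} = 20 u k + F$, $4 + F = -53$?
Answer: $- \frac{14504045}{136} \approx -1.0665 \cdot 10^{5}$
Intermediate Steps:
$n{\left(B,q \right)} = \frac{41 + q}{-91 + B}$
$F = -57$ ($F = -4 - 53 = -57$)
$t{\left(u,k \right)} = -57 + 20 k u$ ($t{\left(u,k \right)} = 20 u k - 57 = 20 k u - 57 = -57 + 20 k u$)
$\left(n{\left(-45,12 \right)} + t{\left(48,-80 \right)}\right) - 29790 = \left(\frac{41 + 12}{-91 - 45} + \left(-57 + 20 \left(-80\right) 48\right)\right) - 29790 = \left(\frac{1}{-136} \cdot 53 - 76857\right) - 29790 = \left(\left(- \frac{1}{136}\right) 53 - 76857\right) - 29790 = \left(- \frac{53}{136} - 76857\right) - 29790 = - \frac{10452605}{136} - 29790 = - \frac{14504045}{136}$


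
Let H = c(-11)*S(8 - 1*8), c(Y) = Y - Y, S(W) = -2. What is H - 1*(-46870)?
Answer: 46870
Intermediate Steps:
c(Y) = 0
H = 0 (H = 0*(-2) = 0)
H - 1*(-46870) = 0 - 1*(-46870) = 0 + 46870 = 46870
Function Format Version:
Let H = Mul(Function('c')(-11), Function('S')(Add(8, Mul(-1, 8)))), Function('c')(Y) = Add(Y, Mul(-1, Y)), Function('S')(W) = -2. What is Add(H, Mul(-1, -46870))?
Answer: 46870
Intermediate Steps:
Function('c')(Y) = 0
H = 0 (H = Mul(0, -2) = 0)
Add(H, Mul(-1, -46870)) = Add(0, Mul(-1, -46870)) = Add(0, 46870) = 46870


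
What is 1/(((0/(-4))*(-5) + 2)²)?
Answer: ¼ ≈ 0.25000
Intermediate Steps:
1/(((0/(-4))*(-5) + 2)²) = 1/(((0*(-¼))*(-5) + 2)²) = 1/((0*(-5) + 2)²) = 1/((0 + 2)²) = 1/(2²) = 1/4 = ¼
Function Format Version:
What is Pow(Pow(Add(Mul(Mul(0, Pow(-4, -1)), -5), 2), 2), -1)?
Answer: Rational(1, 4) ≈ 0.25000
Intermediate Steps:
Pow(Pow(Add(Mul(Mul(0, Pow(-4, -1)), -5), 2), 2), -1) = Pow(Pow(Add(Mul(Mul(0, Rational(-1, 4)), -5), 2), 2), -1) = Pow(Pow(Add(Mul(0, -5), 2), 2), -1) = Pow(Pow(Add(0, 2), 2), -1) = Pow(Pow(2, 2), -1) = Pow(4, -1) = Rational(1, 4)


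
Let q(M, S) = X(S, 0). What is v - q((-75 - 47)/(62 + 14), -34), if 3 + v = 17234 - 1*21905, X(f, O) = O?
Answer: -4674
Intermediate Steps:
q(M, S) = 0
v = -4674 (v = -3 + (17234 - 1*21905) = -3 + (17234 - 21905) = -3 - 4671 = -4674)
v - q((-75 - 47)/(62 + 14), -34) = -4674 - 1*0 = -4674 + 0 = -4674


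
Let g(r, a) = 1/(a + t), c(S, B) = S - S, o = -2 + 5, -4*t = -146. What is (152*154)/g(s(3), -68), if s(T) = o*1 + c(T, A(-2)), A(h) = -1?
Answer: -737352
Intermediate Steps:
t = 73/2 (t = -¼*(-146) = 73/2 ≈ 36.500)
o = 3
c(S, B) = 0
s(T) = 3 (s(T) = 3*1 + 0 = 3 + 0 = 3)
g(r, a) = 1/(73/2 + a) (g(r, a) = 1/(a + 73/2) = 1/(73/2 + a))
(152*154)/g(s(3), -68) = (152*154)/((2/(73 + 2*(-68)))) = 23408/((2/(73 - 136))) = 23408/((2/(-63))) = 23408/((2*(-1/63))) = 23408/(-2/63) = 23408*(-63/2) = -737352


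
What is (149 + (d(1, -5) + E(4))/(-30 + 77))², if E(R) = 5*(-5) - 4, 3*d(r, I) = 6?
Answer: 48664576/2209 ≈ 22030.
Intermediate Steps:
d(r, I) = 2 (d(r, I) = (⅓)*6 = 2)
E(R) = -29 (E(R) = -25 - 4 = -29)
(149 + (d(1, -5) + E(4))/(-30 + 77))² = (149 + (2 - 29)/(-30 + 77))² = (149 - 27/47)² = (6976/47)² = 48664576/2209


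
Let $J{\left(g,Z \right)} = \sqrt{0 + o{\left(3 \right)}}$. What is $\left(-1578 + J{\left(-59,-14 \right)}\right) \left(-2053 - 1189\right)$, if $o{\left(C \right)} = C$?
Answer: $5115876 - 3242 \sqrt{3} \approx 5.1103 \cdot 10^{6}$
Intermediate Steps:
$J{\left(g,Z \right)} = \sqrt{3}$ ($J{\left(g,Z \right)} = \sqrt{0 + 3} = \sqrt{3}$)
$\left(-1578 + J{\left(-59,-14 \right)}\right) \left(-2053 - 1189\right) = \left(-1578 + \sqrt{3}\right) \left(-2053 - 1189\right) = \left(-1578 + \sqrt{3}\right) \left(-3242\right) = 5115876 - 3242 \sqrt{3}$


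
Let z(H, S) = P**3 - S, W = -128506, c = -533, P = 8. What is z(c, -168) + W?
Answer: -127826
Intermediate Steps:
z(H, S) = 512 - S (z(H, S) = 8**3 - S = 512 - S)
z(c, -168) + W = (512 - 1*(-168)) - 128506 = (512 + 168) - 128506 = 680 - 128506 = -127826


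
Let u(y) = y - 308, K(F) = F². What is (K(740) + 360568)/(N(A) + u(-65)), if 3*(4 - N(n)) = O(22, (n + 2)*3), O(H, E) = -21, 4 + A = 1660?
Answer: -454084/181 ≈ -2508.8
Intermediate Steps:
A = 1656 (A = -4 + 1660 = 1656)
u(y) = -308 + y
N(n) = 11 (N(n) = 4 - ⅓*(-21) = 4 + 7 = 11)
(K(740) + 360568)/(N(A) + u(-65)) = (740² + 360568)/(11 + (-308 - 65)) = (547600 + 360568)/(11 - 373) = 908168/(-362) = 908168*(-1/362) = -454084/181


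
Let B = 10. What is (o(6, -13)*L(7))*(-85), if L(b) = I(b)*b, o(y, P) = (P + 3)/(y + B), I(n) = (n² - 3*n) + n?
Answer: 104125/8 ≈ 13016.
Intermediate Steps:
I(n) = n² - 2*n
o(y, P) = (3 + P)/(10 + y) (o(y, P) = (P + 3)/(y + 10) = (3 + P)/(10 + y))
L(b) = b²*(-2 + b) (L(b) = (b*(-2 + b))*b = b²*(-2 + b))
(o(6, -13)*L(7))*(-85) = (((3 - 13)/(10 + 6))*(7²*(-2 + 7)))*(-85) = ((-10/16)*(49*5))*(-85) = (((1/16)*(-10))*245)*(-85) = -5/8*245*(-85) = -1225/8*(-85) = 104125/8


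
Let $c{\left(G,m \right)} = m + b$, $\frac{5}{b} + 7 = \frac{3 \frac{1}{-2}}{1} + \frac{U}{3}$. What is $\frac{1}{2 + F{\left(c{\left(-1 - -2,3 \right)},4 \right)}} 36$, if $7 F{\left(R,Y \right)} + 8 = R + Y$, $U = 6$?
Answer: $\frac{1092}{53} \approx 20.604$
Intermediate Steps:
$b = - \frac{10}{13}$ ($b = \frac{5}{-7 + \left(\frac{3 \frac{1}{-2}}{1} + \frac{6}{3}\right)} = \frac{5}{-7 + \left(3 \left(- \frac{1}{2}\right) 1 + 6 \cdot \frac{1}{3}\right)} = \frac{5}{-7 + \left(\left(- \frac{3}{2}\right) 1 + 2\right)} = \frac{5}{-7 + \left(- \frac{3}{2} + 2\right)} = \frac{5}{-7 + \frac{1}{2}} = \frac{5}{- \frac{13}{2}} = 5 \left(- \frac{2}{13}\right) = - \frac{10}{13} \approx -0.76923$)
$c{\left(G,m \right)} = - \frac{10}{13} + m$ ($c{\left(G,m \right)} = m - \frac{10}{13} = - \frac{10}{13} + m$)
$F{\left(R,Y \right)} = - \frac{8}{7} + \frac{R}{7} + \frac{Y}{7}$ ($F{\left(R,Y \right)} = - \frac{8}{7} + \frac{R + Y}{7} = - \frac{8}{7} + \left(\frac{R}{7} + \frac{Y}{7}\right) = - \frac{8}{7} + \frac{R}{7} + \frac{Y}{7}$)
$\frac{1}{2 + F{\left(c{\left(-1 - -2,3 \right)},4 \right)}} 36 = \frac{1}{2 + \left(- \frac{8}{7} + \frac{- \frac{10}{13} + 3}{7} + \frac{1}{7} \cdot 4\right)} 36 = \frac{1}{2 + \left(- \frac{8}{7} + \frac{1}{7} \cdot \frac{29}{13} + \frac{4}{7}\right)} 36 = \frac{1}{2 + \left(- \frac{8}{7} + \frac{29}{91} + \frac{4}{7}\right)} 36 = \frac{1}{2 - \frac{23}{91}} \cdot 36 = \frac{1}{\frac{159}{91}} \cdot 36 = \frac{91}{159} \cdot 36 = \frac{1092}{53}$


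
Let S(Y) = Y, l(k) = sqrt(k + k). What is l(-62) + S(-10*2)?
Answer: -20 + 2*I*sqrt(31) ≈ -20.0 + 11.136*I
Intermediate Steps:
l(k) = sqrt(2)*sqrt(k) (l(k) = sqrt(2*k) = sqrt(2)*sqrt(k))
l(-62) + S(-10*2) = sqrt(2)*sqrt(-62) - 10*2 = sqrt(2)*(I*sqrt(62)) - 20 = 2*I*sqrt(31) - 20 = -20 + 2*I*sqrt(31)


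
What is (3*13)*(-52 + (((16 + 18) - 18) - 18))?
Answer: -2106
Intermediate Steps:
(3*13)*(-52 + (((16 + 18) - 18) - 18)) = 39*(-52 + ((34 - 18) - 18)) = 39*(-52 + (16 - 18)) = 39*(-52 - 2) = 39*(-54) = -2106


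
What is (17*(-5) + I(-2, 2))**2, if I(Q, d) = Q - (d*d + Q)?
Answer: 7921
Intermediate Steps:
I(Q, d) = -d**2 (I(Q, d) = Q - (d**2 + Q) = Q - (Q + d**2) = Q + (-Q - d**2) = -d**2)
(17*(-5) + I(-2, 2))**2 = (17*(-5) - 1*2**2)**2 = (-85 - 1*4)**2 = (-85 - 4)**2 = (-89)**2 = 7921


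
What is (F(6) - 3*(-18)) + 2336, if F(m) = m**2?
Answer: 2426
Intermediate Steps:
(F(6) - 3*(-18)) + 2336 = (6**2 - 3*(-18)) + 2336 = (36 + 54) + 2336 = 90 + 2336 = 2426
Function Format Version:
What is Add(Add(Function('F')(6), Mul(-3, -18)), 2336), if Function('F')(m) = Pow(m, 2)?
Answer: 2426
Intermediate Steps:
Add(Add(Function('F')(6), Mul(-3, -18)), 2336) = Add(Add(Pow(6, 2), Mul(-3, -18)), 2336) = Add(Add(36, 54), 2336) = Add(90, 2336) = 2426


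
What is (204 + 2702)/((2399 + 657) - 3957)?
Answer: -2906/901 ≈ -3.2253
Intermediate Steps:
(204 + 2702)/((2399 + 657) - 3957) = 2906/(3056 - 3957) = 2906/(-901) = 2906*(-1/901) = -2906/901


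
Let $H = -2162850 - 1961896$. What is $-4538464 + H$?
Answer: $-8663210$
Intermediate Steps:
$H = -4124746$
$-4538464 + H = -4538464 - 4124746 = -8663210$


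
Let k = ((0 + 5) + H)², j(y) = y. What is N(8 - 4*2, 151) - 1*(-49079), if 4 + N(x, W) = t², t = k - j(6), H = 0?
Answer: 49436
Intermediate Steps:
k = 25 (k = ((0 + 5) + 0)² = (5 + 0)² = 5² = 25)
t = 19 (t = 25 - 1*6 = 25 - 6 = 19)
N(x, W) = 357 (N(x, W) = -4 + 19² = -4 + 361 = 357)
N(8 - 4*2, 151) - 1*(-49079) = 357 - 1*(-49079) = 357 + 49079 = 49436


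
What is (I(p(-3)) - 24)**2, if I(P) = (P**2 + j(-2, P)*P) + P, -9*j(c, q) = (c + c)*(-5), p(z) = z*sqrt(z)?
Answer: 7682/3 - 374*I*sqrt(3) ≈ 2560.7 - 647.79*I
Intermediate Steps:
p(z) = z**(3/2)
j(c, q) = 10*c/9 (j(c, q) = -(c + c)*(-5)/9 = -2*c*(-5)/9 = -(-10)*c/9 = 10*c/9)
I(P) = P**2 - 11*P/9 (I(P) = (P**2 + ((10/9)*(-2))*P) + P = (P**2 - 20*P/9) + P = P**2 - 11*P/9)
(I(p(-3)) - 24)**2 = ((-3)**(3/2)*(-11 + 9*(-3)**(3/2))/9 - 24)**2 = ((-3*I*sqrt(3))*(-11 + 9*(-3*I*sqrt(3)))/9 - 24)**2 = ((-3*I*sqrt(3))*(-11 - 27*I*sqrt(3))/9 - 24)**2 = (-I*sqrt(3)*(-11 - 27*I*sqrt(3))/3 - 24)**2 = (-24 - I*sqrt(3)*(-11 - 27*I*sqrt(3))/3)**2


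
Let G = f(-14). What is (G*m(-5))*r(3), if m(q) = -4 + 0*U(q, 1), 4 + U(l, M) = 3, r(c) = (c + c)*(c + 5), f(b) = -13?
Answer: 2496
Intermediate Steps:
G = -13
r(c) = 2*c*(5 + c) (r(c) = (2*c)*(5 + c) = 2*c*(5 + c))
U(l, M) = -1 (U(l, M) = -4 + 3 = -1)
m(q) = -4 (m(q) = -4 + 0*(-1) = -4 + 0 = -4)
(G*m(-5))*r(3) = (-13*(-4))*(2*3*(5 + 3)) = 52*(2*3*8) = 52*48 = 2496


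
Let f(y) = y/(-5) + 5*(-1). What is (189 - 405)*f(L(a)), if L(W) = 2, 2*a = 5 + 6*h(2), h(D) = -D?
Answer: 5832/5 ≈ 1166.4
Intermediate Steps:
a = -7/2 (a = (5 + 6*(-1*2))/2 = (5 + 6*(-2))/2 = (5 - 12)/2 = (½)*(-7) = -7/2 ≈ -3.5000)
f(y) = -5 - y/5 (f(y) = y*(-⅕) - 5 = -y/5 - 5 = -5 - y/5)
(189 - 405)*f(L(a)) = (189 - 405)*(-5 - ⅕*2) = -216*(-5 - ⅖) = -216*(-27/5) = 5832/5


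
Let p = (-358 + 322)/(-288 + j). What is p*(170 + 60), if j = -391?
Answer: 8280/679 ≈ 12.194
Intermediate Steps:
p = 36/679 (p = (-358 + 322)/(-288 - 391) = -36/(-679) = -36*(-1/679) = 36/679 ≈ 0.053019)
p*(170 + 60) = 36*(170 + 60)/679 = (36/679)*230 = 8280/679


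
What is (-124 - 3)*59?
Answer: -7493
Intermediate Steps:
(-124 - 3)*59 = -127*59 = -7493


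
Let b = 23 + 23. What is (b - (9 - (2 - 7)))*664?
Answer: 21248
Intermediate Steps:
b = 46
(b - (9 - (2 - 7)))*664 = (46 - (9 - (2 - 7)))*664 = (46 - (9 - 1*(-5)))*664 = (46 - (9 + 5))*664 = (46 - 1*14)*664 = (46 - 14)*664 = 32*664 = 21248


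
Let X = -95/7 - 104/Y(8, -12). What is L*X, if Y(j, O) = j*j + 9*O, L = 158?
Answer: -136354/77 ≈ -1770.8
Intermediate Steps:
Y(j, O) = j**2 + 9*O
X = -863/77 (X = -95/7 - 104/(8**2 + 9*(-12)) = -95*1/7 - 104/(64 - 108) = -95/7 - 104/(-44) = -95/7 - 104*(-1/44) = -95/7 + 26/11 = -863/77 ≈ -11.208)
L*X = 158*(-863/77) = -136354/77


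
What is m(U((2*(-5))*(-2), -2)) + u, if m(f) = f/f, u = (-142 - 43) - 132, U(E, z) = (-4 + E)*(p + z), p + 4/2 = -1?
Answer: -316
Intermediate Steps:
p = -3 (p = -2 - 1 = -3)
U(E, z) = (-4 + E)*(-3 + z)
u = -317 (u = -185 - 132 = -317)
m(f) = 1
m(U((2*(-5))*(-2), -2)) + u = 1 - 317 = -316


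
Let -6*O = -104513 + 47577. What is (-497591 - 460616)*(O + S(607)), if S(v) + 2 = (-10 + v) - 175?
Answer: -28485577696/3 ≈ -9.4952e+9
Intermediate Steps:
S(v) = -187 + v (S(v) = -2 + ((-10 + v) - 175) = -2 + (-185 + v) = -187 + v)
O = 28468/3 (O = -(-104513 + 47577)/6 = -⅙*(-56936) = 28468/3 ≈ 9489.3)
(-497591 - 460616)*(O + S(607)) = (-497591 - 460616)*(28468/3 + (-187 + 607)) = -958207*(28468/3 + 420) = -958207*29728/3 = -28485577696/3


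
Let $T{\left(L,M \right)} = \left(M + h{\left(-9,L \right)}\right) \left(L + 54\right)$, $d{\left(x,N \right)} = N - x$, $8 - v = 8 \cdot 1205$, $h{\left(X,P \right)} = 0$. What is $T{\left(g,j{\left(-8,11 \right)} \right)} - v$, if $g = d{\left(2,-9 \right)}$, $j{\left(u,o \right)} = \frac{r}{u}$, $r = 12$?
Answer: $\frac{19135}{2} \approx 9567.5$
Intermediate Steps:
$j{\left(u,o \right)} = \frac{12}{u}$
$v = -9632$ ($v = 8 - 8 \cdot 1205 = 8 - 9640 = -9632$)
$g = -11$ ($g = -9 - 2 = -11$)
$T{\left(L,M \right)} = M \left(54 + L\right)$ ($T{\left(L,M \right)} = \left(M + 0\right) \left(L + 54\right) = M \left(54 + L\right)$)
$T{\left(g,j{\left(-8,11 \right)} \right)} - v = \frac{12}{-8} \left(54 - 11\right) - -9632 = 12 \left(- \frac{1}{8}\right) 43 + 9632 = \left(- \frac{3}{2}\right) 43 + 9632 = - \frac{129}{2} + 9632 = \frac{19135}{2}$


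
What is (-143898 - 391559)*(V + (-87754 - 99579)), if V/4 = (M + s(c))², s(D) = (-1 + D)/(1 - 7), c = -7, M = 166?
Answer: 363029672317/9 ≈ 4.0337e+10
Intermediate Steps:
s(D) = ⅙ - D/6 (s(D) = (-1 + D)/(-6) = (-1 + D)*(-⅙) = ⅙ - D/6)
V = 1008016/9 (V = 4*(166 + (⅙ - ⅙*(-7)))² = 4*(166 + (⅙ + 7/6))² = 4*(166 + 4/3)² = 4*(502/3)² = 4*(252004/9) = 1008016/9 ≈ 1.1200e+5)
(-143898 - 391559)*(V + (-87754 - 99579)) = (-143898 - 391559)*(1008016/9 + (-87754 - 99579)) = -535457*(1008016/9 - 187333) = -535457*(-677981/9) = 363029672317/9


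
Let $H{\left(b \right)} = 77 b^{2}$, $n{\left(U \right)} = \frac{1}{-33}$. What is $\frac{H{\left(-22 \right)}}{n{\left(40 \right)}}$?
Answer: $-1229844$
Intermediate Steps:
$n{\left(U \right)} = - \frac{1}{33}$
$\frac{H{\left(-22 \right)}}{n{\left(40 \right)}} = \frac{77 \left(-22\right)^{2}}{- \frac{1}{33}} = 77 \cdot 484 \left(-33\right) = 37268 \left(-33\right) = -1229844$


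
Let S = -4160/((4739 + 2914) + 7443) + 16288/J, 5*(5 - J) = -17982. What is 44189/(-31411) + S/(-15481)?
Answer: -23249367028448021/16523195377690419 ≈ -1.4071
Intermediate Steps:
J = 18007/5 (J = 5 - ⅕*(-17982) = 5 + 17982/5 = 18007/5 ≈ 3601.4)
S = 144313640/33979209 (S = -4160/((4739 + 2914) + 7443) + 16288/(18007/5) = -4160/(7653 + 7443) + 16288*(5/18007) = -4160/15096 + 81440/18007 = -4160*1/15096 + 81440/18007 = -520/1887 + 81440/18007 = 144313640/33979209 ≈ 4.2471)
44189/(-31411) + S/(-15481) = 44189/(-31411) + (144313640/33979209)/(-15481) = 44189*(-1/31411) + (144313640/33979209)*(-1/15481) = -44189/31411 - 144313640/526032134529 = -23249367028448021/16523195377690419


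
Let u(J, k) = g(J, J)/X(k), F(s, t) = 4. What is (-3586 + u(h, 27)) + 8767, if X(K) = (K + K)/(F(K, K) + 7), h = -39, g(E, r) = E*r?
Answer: 32945/6 ≈ 5490.8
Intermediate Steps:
X(K) = 2*K/11 (X(K) = (K + K)/(4 + 7) = (2*K)/11 = (2*K)*(1/11) = 2*K/11)
u(J, k) = 11*J**2/(2*k) (u(J, k) = (J*J)/((2*k/11)) = J**2*(11/(2*k)) = 11*J**2/(2*k))
(-3586 + u(h, 27)) + 8767 = (-3586 + (11/2)*(-39)**2/27) + 8767 = (-3586 + (11/2)*1521*(1/27)) + 8767 = (-3586 + 1859/6) + 8767 = -19657/6 + 8767 = 32945/6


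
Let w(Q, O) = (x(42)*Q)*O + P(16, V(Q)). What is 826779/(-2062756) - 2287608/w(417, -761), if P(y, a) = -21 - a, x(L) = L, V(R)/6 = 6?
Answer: -2100235944907/9164282403172 ≈ -0.22918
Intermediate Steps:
V(R) = 36 (V(R) = 6*6 = 36)
w(Q, O) = -57 + 42*O*Q (w(Q, O) = (42*Q)*O + (-21 - 1*36) = 42*O*Q + (-21 - 36) = 42*O*Q - 57 = -57 + 42*O*Q)
826779/(-2062756) - 2287608/w(417, -761) = 826779/(-2062756) - 2287608/(-57 + 42*(-761)*417) = 826779*(-1/2062756) - 2287608/(-57 - 13328154) = -826779/2062756 - 2287608/(-13328211) = -826779/2062756 - 2287608*(-1/13328211) = -826779/2062756 + 762536/4442737 = -2100235944907/9164282403172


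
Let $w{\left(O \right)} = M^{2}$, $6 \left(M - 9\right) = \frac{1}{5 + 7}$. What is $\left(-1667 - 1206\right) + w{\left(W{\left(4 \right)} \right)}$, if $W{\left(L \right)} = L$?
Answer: $- \frac{14472431}{5184} \approx -2791.8$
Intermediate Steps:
$M = \frac{649}{72}$ ($M = 9 + \frac{1}{6 \left(5 + 7\right)} = 9 + \frac{1}{6 \cdot 12} = 9 + \frac{1}{6} \cdot \frac{1}{12} = 9 + \frac{1}{72} = \frac{649}{72} \approx 9.0139$)
$w{\left(O \right)} = \frac{421201}{5184}$ ($w{\left(O \right)} = \left(\frac{649}{72}\right)^{2} = \frac{421201}{5184}$)
$\left(-1667 - 1206\right) + w{\left(W{\left(4 \right)} \right)} = \left(-1667 - 1206\right) + \frac{421201}{5184} = -2873 + \frac{421201}{5184} = - \frac{14472431}{5184}$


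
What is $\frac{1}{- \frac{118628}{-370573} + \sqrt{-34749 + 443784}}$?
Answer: $- \frac{43960333844}{56170450746150131} + \frac{137324348329 \sqrt{409035}}{56170450746150131} \approx 0.0015628$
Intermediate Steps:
$\frac{1}{- \frac{118628}{-370573} + \sqrt{-34749 + 443784}} = \frac{1}{\left(-118628\right) \left(- \frac{1}{370573}\right) + \sqrt{409035}} = \frac{1}{\frac{118628}{370573} + \sqrt{409035}}$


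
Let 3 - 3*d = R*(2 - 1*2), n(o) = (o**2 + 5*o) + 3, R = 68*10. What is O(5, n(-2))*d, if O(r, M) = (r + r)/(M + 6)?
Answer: 10/3 ≈ 3.3333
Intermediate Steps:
R = 680
n(o) = 3 + o**2 + 5*o
O(r, M) = 2*r/(6 + M) (O(r, M) = (2*r)/(6 + M) = 2*r/(6 + M))
d = 1 (d = 1 - 680*(2 - 1*2)/3 = 1 - 680*(2 - 2)/3 = 1 - 680*0/3 = 1 - 1/3*0 = 1 + 0 = 1)
O(5, n(-2))*d = (2*5/(6 + (3 + (-2)**2 + 5*(-2))))*1 = (2*5/(6 + (3 + 4 - 10)))*1 = (2*5/(6 - 3))*1 = (2*5/3)*1 = (2*5*(1/3))*1 = (10/3)*1 = 10/3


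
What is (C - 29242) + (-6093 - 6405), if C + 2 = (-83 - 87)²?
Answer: -12842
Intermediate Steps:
C = 28898 (C = -2 + (-83 - 87)² = -2 + (-170)² = -2 + 28900 = 28898)
(C - 29242) + (-6093 - 6405) = (28898 - 29242) + (-6093 - 6405) = -344 - 12498 = -12842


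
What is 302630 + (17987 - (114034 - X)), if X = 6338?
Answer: 212921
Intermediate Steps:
302630 + (17987 - (114034 - X)) = 302630 + (17987 - (114034 - 1*6338)) = 302630 + (17987 - (114034 - 6338)) = 302630 + (17987 - 1*107696) = 302630 + (17987 - 107696) = 302630 - 89709 = 212921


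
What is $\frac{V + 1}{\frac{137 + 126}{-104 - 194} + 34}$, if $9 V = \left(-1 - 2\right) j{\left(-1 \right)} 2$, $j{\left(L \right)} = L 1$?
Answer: $\frac{1490}{29607} \approx 0.050326$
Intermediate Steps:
$j{\left(L \right)} = L$
$V = \frac{2}{3}$ ($V = \frac{\left(-1 - 2\right) \left(-1\right) 2}{9} = \frac{\left(-3\right) \left(-1\right) 2}{9} = \frac{3 \cdot 2}{9} = \frac{1}{9} \cdot 6 = \frac{2}{3} \approx 0.66667$)
$\frac{V + 1}{\frac{137 + 126}{-104 - 194} + 34} = \frac{\frac{2}{3} + 1}{\frac{137 + 126}{-104 - 194} + 34} = \frac{5}{3 \left(\frac{263}{-298} + 34\right)} = \frac{5}{3 \left(263 \left(- \frac{1}{298}\right) + 34\right)} = \frac{5}{3 \left(- \frac{263}{298} + 34\right)} = \frac{5}{3 \cdot \frac{9869}{298}} = \frac{5}{3} \cdot \frac{298}{9869} = \frac{1490}{29607}$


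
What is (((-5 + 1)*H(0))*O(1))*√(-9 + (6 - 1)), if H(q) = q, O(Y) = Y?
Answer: 0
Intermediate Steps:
(((-5 + 1)*H(0))*O(1))*√(-9 + (6 - 1)) = (((-5 + 1)*0)*1)*√(-9 + (6 - 1)) = (-4*0*1)*√(-9 + 5) = (0*1)*√(-4) = 0*(2*I) = 0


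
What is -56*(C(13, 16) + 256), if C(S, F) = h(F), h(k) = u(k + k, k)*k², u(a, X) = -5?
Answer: 57344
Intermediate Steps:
h(k) = -5*k²
C(S, F) = -5*F²
-56*(C(13, 16) + 256) = -56*(-5*16² + 256) = -56*(-5*256 + 256) = -56*(-1280 + 256) = -56*(-1024) = 57344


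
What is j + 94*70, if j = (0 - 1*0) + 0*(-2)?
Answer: 6580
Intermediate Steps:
j = 0 (j = (0 + 0) + 0 = 0 + 0 = 0)
j + 94*70 = 0 + 94*70 = 0 + 6580 = 6580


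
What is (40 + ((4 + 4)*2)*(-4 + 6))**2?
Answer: 5184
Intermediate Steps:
(40 + ((4 + 4)*2)*(-4 + 6))**2 = (40 + (8*2)*2)**2 = (40 + 16*2)**2 = (40 + 32)**2 = 72**2 = 5184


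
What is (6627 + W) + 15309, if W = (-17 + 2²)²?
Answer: 22105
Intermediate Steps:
W = 169 (W = (-17 + 4)² = (-13)² = 169)
(6627 + W) + 15309 = (6627 + 169) + 15309 = 6796 + 15309 = 22105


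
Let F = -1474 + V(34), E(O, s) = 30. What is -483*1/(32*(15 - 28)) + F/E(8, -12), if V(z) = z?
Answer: -19485/416 ≈ -46.839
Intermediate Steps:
F = -1440 (F = -1474 + 34 = -1440)
-483*1/(32*(15 - 28)) + F/E(8, -12) = -483*1/(32*(15 - 28)) - 1440/30 = -483/((-13*32)) - 1440*1/30 = -483/(-416) - 48 = -483*(-1/416) - 48 = 483/416 - 48 = -19485/416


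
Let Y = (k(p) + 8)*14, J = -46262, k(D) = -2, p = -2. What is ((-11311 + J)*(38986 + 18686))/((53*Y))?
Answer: -276695838/371 ≈ -7.4581e+5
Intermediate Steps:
Y = 84 (Y = (-2 + 8)*14 = 6*14 = 84)
((-11311 + J)*(38986 + 18686))/((53*Y)) = ((-11311 - 46262)*(38986 + 18686))/((53*84)) = -57573*57672/4452 = -3320350056*1/4452 = -276695838/371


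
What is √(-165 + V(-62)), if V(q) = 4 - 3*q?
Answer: 5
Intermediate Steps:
√(-165 + V(-62)) = √(-165 + (4 - 3*(-62))) = √(-165 + (4 + 186)) = √(-165 + 190) = √25 = 5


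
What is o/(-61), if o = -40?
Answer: 40/61 ≈ 0.65574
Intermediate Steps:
o/(-61) = -40/(-61) = -1/61*(-40) = 40/61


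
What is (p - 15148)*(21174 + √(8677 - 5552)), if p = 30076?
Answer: 316085472 + 373200*√5 ≈ 3.1692e+8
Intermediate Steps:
(p - 15148)*(21174 + √(8677 - 5552)) = (30076 - 15148)*(21174 + √(8677 - 5552)) = 14928*(21174 + √3125) = 14928*(21174 + 25*√5) = 316085472 + 373200*√5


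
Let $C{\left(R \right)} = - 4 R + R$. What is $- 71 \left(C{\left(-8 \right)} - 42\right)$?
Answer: $1278$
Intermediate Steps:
$C{\left(R \right)} = - 3 R$
$- 71 \left(C{\left(-8 \right)} - 42\right) = - 71 \left(\left(-3\right) \left(-8\right) - 42\right) = - 71 \left(24 - 42\right) = \left(-71\right) \left(-18\right) = 1278$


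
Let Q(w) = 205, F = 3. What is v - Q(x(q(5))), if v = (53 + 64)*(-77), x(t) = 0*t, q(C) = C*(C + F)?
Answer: -9214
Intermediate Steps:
q(C) = C*(3 + C) (q(C) = C*(C + 3) = C*(3 + C))
x(t) = 0
v = -9009 (v = 117*(-77) = -9009)
v - Q(x(q(5))) = -9009 - 1*205 = -9009 - 205 = -9214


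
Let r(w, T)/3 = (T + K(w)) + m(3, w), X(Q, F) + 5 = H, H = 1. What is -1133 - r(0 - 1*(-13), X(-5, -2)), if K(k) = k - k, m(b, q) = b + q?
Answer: -1169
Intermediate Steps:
X(Q, F) = -4 (X(Q, F) = -5 + 1 = -4)
K(k) = 0
r(w, T) = 9 + 3*T + 3*w (r(w, T) = 3*((T + 0) + (3 + w)) = 3*(T + (3 + w)) = 3*(3 + T + w) = 9 + 3*T + 3*w)
-1133 - r(0 - 1*(-13), X(-5, -2)) = -1133 - (9 + 3*(-4) + 3*(0 - 1*(-13))) = -1133 - (9 - 12 + 3*(0 + 13)) = -1133 - (9 - 12 + 3*13) = -1133 - (9 - 12 + 39) = -1133 - 1*36 = -1133 - 36 = -1169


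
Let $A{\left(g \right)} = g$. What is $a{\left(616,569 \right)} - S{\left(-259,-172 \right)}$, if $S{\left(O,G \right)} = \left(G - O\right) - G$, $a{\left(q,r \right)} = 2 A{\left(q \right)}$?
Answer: $973$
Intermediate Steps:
$a{\left(q,r \right)} = 2 q$
$S{\left(O,G \right)} = - O$
$a{\left(616,569 \right)} - S{\left(-259,-172 \right)} = 2 \cdot 616 - \left(-1\right) \left(-259\right) = 1232 - 259 = 973$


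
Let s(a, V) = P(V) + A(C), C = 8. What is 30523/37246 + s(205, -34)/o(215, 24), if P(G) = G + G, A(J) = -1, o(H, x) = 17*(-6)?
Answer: 473610/316591 ≈ 1.4960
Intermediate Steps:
o(H, x) = -102
P(G) = 2*G
s(a, V) = -1 + 2*V (s(a, V) = 2*V - 1 = -1 + 2*V)
30523/37246 + s(205, -34)/o(215, 24) = 30523/37246 + (-1 + 2*(-34))/(-102) = 30523*(1/37246) + (-1 - 68)*(-1/102) = 30523/37246 - 69*(-1/102) = 30523/37246 + 23/34 = 473610/316591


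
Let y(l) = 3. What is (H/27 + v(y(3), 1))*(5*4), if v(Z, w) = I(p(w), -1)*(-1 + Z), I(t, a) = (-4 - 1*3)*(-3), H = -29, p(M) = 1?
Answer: 22100/27 ≈ 818.52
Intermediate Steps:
I(t, a) = 21 (I(t, a) = (-4 - 3)*(-3) = -7*(-3) = 21)
v(Z, w) = -21 + 21*Z (v(Z, w) = 21*(-1 + Z) = -21 + 21*Z)
(H/27 + v(y(3), 1))*(5*4) = (-29/27 + (-21 + 21*3))*(5*4) = (-29*1/27 + (-21 + 63))*20 = (-29/27 + 42)*20 = (1105/27)*20 = 22100/27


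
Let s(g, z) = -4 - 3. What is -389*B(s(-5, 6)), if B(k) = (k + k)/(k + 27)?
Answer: 2723/10 ≈ 272.30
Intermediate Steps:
s(g, z) = -7
B(k) = 2*k/(27 + k) (B(k) = (2*k)/(27 + k) = 2*k/(27 + k))
-389*B(s(-5, 6)) = -778*(-7)/(27 - 7) = -778*(-7)/20 = -389*(-7/10) = 2723/10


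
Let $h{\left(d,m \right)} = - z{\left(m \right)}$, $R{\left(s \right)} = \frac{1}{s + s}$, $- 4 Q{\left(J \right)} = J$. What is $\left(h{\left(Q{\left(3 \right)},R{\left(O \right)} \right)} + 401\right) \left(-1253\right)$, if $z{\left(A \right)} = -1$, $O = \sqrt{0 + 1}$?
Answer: $-503706$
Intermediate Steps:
$Q{\left(J \right)} = - \frac{J}{4}$
$O = 1$ ($O = \sqrt{1} = 1$)
$R{\left(s \right)} = \frac{1}{2 s}$
$h{\left(d,m \right)} = 1$ ($h{\left(d,m \right)} = \left(-1\right) \left(-1\right) = 1$)
$\left(h{\left(Q{\left(3 \right)},R{\left(O \right)} \right)} + 401\right) \left(-1253\right) = \left(1 + 401\right) \left(-1253\right) = 402 \left(-1253\right) = -503706$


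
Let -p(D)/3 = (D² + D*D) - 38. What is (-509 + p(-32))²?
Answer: 42758521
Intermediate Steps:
p(D) = 114 - 6*D² (p(D) = -3*((D² + D*D) - 38) = -3*((D² + D²) - 38) = -3*(2*D² - 38) = -3*(-38 + 2*D²) = 114 - 6*D²)
(-509 + p(-32))² = (-509 + (114 - 6*(-32)²))² = (-509 + (114 - 6*1024))² = (-509 + (114 - 6144))² = (-509 - 6030)² = (-6539)² = 42758521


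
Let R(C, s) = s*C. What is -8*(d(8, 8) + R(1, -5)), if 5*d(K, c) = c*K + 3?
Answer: -336/5 ≈ -67.200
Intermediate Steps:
d(K, c) = ⅗ + K*c/5 (d(K, c) = (c*K + 3)/5 = (K*c + 3)/5 = (3 + K*c)/5 = ⅗ + K*c/5)
R(C, s) = C*s
-8*(d(8, 8) + R(1, -5)) = -8*((⅗ + (⅕)*8*8) + 1*(-5)) = -8*((⅗ + 64/5) - 5) = -8*(67/5 - 5) = -8*42/5 = -336/5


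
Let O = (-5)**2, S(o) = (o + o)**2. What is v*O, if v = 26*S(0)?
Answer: 0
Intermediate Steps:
S(o) = 4*o**2 (S(o) = (2*o)**2 = 4*o**2)
v = 0 (v = 26*(4*0**2) = 26*(4*0) = 26*0 = 0)
O = 25
v*O = 0*25 = 0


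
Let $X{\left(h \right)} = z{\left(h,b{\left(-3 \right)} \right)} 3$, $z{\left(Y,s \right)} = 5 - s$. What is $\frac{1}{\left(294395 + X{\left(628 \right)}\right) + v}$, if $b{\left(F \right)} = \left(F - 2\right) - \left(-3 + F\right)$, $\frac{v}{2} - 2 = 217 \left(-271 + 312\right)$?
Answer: $\frac{1}{312205} \approx 3.203 \cdot 10^{-6}$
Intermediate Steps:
$v = 17798$ ($v = 4 + 2 \cdot 217 \left(-271 + 312\right) = 4 + 2 \cdot 217 \cdot 41 = 4 + 2 \cdot 8897 = 4 + 17794 = 17798$)
$b{\left(F \right)} = 1$ ($b{\left(F \right)} = \left(-2 + F\right) - \left(-3 + F\right) = 1$)
$X{\left(h \right)} = 12$ ($X{\left(h \right)} = \left(5 - 1\right) 3 = 4 \cdot 3 = 12$)
$\frac{1}{\left(294395 + X{\left(628 \right)}\right) + v} = \frac{1}{\left(294395 + 12\right) + 17798} = \frac{1}{294407 + 17798} = \frac{1}{312205}$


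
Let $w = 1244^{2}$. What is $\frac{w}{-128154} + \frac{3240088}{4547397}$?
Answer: $- \frac{367890573680}{32375950841} \approx -11.363$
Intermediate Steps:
$w = 1547536$
$\frac{w}{-128154} + \frac{3240088}{4547397} = \frac{1547536}{-128154} + \frac{3240088}{4547397} = 1547536 \left(- \frac{1}{128154}\right) + 3240088 \cdot \frac{1}{4547397} = - \frac{773768}{64077} + \frac{3240088}{4547397} = - \frac{367890573680}{32375950841}$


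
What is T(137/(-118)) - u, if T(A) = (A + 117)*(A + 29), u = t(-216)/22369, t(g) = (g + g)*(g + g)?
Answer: 1001829160809/311465956 ≈ 3216.5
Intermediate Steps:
t(g) = 4*g² (t(g) = (2*g)*(2*g) = 4*g²)
u = 186624/22369 (u = (4*(-216)²)/22369 = (4*46656)*(1/22369) = 186624*(1/22369) = 186624/22369 ≈ 8.3430)
T(A) = (29 + A)*(117 + A) (T(A) = (117 + A)*(29 + A) = (29 + A)*(117 + A))
T(137/(-118)) - u = (3393 + (137/(-118))² + 146*(137/(-118))) - 1*186624/22369 = (3393 + (137*(-1/118))² + 146*(137*(-1/118))) - 186624/22369 = (3393 + (-137/118)² + 146*(-137/118)) - 186624/22369 = (3393 + 18769/13924 - 10001/59) - 186624/22369 = 44902665/13924 - 186624/22369 = 1001829160809/311465956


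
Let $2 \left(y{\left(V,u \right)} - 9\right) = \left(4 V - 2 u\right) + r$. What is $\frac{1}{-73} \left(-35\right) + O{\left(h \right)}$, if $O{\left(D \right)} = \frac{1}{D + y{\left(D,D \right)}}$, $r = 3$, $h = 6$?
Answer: $\frac{1721}{3285} \approx 0.5239$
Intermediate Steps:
$y{\left(V,u \right)} = \frac{21}{2} - u + 2 V$ ($y{\left(V,u \right)} = 9 + \frac{\left(4 V - 2 u\right) + 3}{2} = 9 + \frac{\left(- 2 u + 4 V\right) + 3}{2} = 9 + \frac{3 - 2 u + 4 V}{2} = 9 + \left(\frac{3}{2} - u + 2 V\right) = \frac{21}{2} - u + 2 V$)
$O{\left(D \right)} = \frac{1}{\frac{21}{2} + 2 D}$ ($O{\left(D \right)} = \frac{1}{D + \left(\frac{21}{2} - D + 2 D\right)} = \frac{1}{D + \left(\frac{21}{2} + D\right)} = \frac{1}{\frac{21}{2} + 2 D}$)
$\frac{1}{-73} \left(-35\right) + O{\left(h \right)} = \frac{1}{-73} \left(-35\right) + \frac{2}{21 + 4 \cdot 6} = \left(- \frac{1}{73}\right) \left(-35\right) + \frac{2}{21 + 24} = \frac{35}{73} + \frac{2}{45} = \frac{1721}{3285}$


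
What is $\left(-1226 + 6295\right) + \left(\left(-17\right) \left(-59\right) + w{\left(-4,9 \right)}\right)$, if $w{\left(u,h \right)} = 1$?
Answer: $6073$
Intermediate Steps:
$\left(-1226 + 6295\right) + \left(\left(-17\right) \left(-59\right) + w{\left(-4,9 \right)}\right) = \left(-1226 + 6295\right) + \left(\left(-17\right) \left(-59\right) + 1\right) = 5069 + \left(1003 + 1\right) = 5069 + 1004 = 6073$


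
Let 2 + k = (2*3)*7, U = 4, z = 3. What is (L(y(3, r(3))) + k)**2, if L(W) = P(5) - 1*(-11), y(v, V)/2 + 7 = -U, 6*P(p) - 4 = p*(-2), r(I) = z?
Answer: 2500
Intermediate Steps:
r(I) = 3
P(p) = 2/3 - p/3 (P(p) = 2/3 + (p*(-2))/6 = 2/3 + (-2*p)/6 = 2/3 - p/3)
y(v, V) = -22 (y(v, V) = -14 + 2*(-1*4) = -14 + 2*(-4) = -14 - 8 = -22)
k = 40 (k = -2 + (2*3)*7 = -2 + 6*7 = -2 + 42 = 40)
L(W) = 10 (L(W) = (2/3 - 1/3*5) - 1*(-11) = (2/3 - 5/3) + 11 = -1 + 11 = 10)
(L(y(3, r(3))) + k)**2 = (10 + 40)**2 = 50**2 = 2500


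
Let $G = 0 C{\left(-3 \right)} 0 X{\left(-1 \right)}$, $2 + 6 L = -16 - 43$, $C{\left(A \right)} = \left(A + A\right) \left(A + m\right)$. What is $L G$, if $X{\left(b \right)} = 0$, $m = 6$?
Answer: $0$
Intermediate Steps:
$C{\left(A \right)} = 2 A \left(6 + A\right)$ ($C{\left(A \right)} = \left(A + A\right) \left(A + 6\right) = 2 A \left(6 + A\right)$)
$L = - \frac{61}{6}$ ($L = - \frac{1}{3} + \frac{-16 - 43}{6} = - \frac{1}{3} + \frac{1}{6} \left(-59\right) = - \frac{1}{3} - \frac{59}{6} = - \frac{61}{6} \approx -10.167$)
$G = 0$ ($G = 0 \cdot 2 \left(-3\right) \left(6 - 3\right) 0 \cdot 0 = 0 \cdot 2 \left(-3\right) 3 \cdot 0 \cdot 0 = 0 \left(-18\right) 0 \cdot 0 = 0 \cdot 0 \cdot 0 = 0 \cdot 0 = 0$)
$L G = \left(- \frac{61}{6}\right) 0 = 0$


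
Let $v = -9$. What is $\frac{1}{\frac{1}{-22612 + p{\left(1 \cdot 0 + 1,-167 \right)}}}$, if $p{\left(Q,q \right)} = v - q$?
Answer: $-22454$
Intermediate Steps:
$p{\left(Q,q \right)} = -9 - q$
$\frac{1}{\frac{1}{-22612 + p{\left(1 \cdot 0 + 1,-167 \right)}}} = \frac{1}{\frac{1}{-22612 - -158}} = \frac{1}{\frac{1}{-22612 + \left(-9 + 167\right)}} = \frac{1}{\frac{1}{-22612 + 158}} = \frac{1}{\frac{1}{-22454}} = \frac{1}{- \frac{1}{22454}} = -22454$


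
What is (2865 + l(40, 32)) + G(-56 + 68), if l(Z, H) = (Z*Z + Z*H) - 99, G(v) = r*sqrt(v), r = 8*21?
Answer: 5646 + 336*sqrt(3) ≈ 6228.0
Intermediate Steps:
r = 168
G(v) = 168*sqrt(v)
l(Z, H) = -99 + Z**2 + H*Z (l(Z, H) = (Z**2 + H*Z) - 99 = -99 + Z**2 + H*Z)
(2865 + l(40, 32)) + G(-56 + 68) = (2865 + (-99 + 40**2 + 32*40)) + 168*sqrt(-56 + 68) = (2865 + (-99 + 1600 + 1280)) + 168*sqrt(12) = (2865 + 2781) + 168*(2*sqrt(3)) = 5646 + 336*sqrt(3)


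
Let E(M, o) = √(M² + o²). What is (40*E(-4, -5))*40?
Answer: 1600*√41 ≈ 10245.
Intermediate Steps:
(40*E(-4, -5))*40 = (40*√((-4)² + (-5)²))*40 = (40*√(16 + 25))*40 = (40*√41)*40 = 1600*√41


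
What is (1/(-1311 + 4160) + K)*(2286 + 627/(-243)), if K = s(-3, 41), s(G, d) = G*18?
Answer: -28454709665/230769 ≈ -1.2330e+5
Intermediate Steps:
s(G, d) = 18*G
K = -54 (K = 18*(-3) = -54)
(1/(-1311 + 4160) + K)*(2286 + 627/(-243)) = (1/(-1311 + 4160) - 54)*(2286 + 627/(-243)) = (1/2849 - 54)*(2286 + 627*(-1/243)) = (1/2849 - 54)*(2286 - 209/81) = -153845/2849*184957/81 = -28454709665/230769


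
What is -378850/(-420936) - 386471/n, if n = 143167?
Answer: -54220369453/30132072156 ≈ -1.7994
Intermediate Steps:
-378850/(-420936) - 386471/n = -378850/(-420936) - 386471/143167 = -378850*(-1/420936) - 386471*1/143167 = 189425/210468 - 386471/143167 = -54220369453/30132072156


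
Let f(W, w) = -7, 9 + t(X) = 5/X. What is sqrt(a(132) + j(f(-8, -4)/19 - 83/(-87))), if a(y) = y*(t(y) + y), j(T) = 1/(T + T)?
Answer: sqrt(31444229)/44 ≈ 127.44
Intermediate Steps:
t(X) = -9 + 5/X
j(T) = 1/(2*T)
a(y) = y*(-9 + y + 5/y) (a(y) = y*((-9 + 5/y) + y) = y*(-9 + y + 5/y))
sqrt(a(132) + j(f(-8, -4)/19 - 83/(-87))) = sqrt((5 + 132*(-9 + 132)) + 1/(2*(-7/19 - 83/(-87)))) = sqrt((5 + 132*123) + 1/(2*(-7*1/19 - 83*(-1/87)))) = sqrt((5 + 16236) + 1/(2*(-7/19 + 83/87))) = sqrt(16241 + 1/(2*(968/1653))) = sqrt(16241 + (1/2)*(1653/968)) = sqrt(16241 + 1653/1936) = sqrt(31444229/1936) = sqrt(31444229)/44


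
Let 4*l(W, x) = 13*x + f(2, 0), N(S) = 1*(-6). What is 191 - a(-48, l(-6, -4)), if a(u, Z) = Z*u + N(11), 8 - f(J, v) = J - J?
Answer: -331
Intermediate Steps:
f(J, v) = 8 (f(J, v) = 8 - (J - J) = 8 - 1*0 = 8 + 0 = 8)
N(S) = -6
l(W, x) = 2 + 13*x/4 (l(W, x) = (13*x + 8)/4 = (8 + 13*x)/4 = 2 + 13*x/4)
a(u, Z) = -6 + Z*u (a(u, Z) = Z*u - 6 = -6 + Z*u)
191 - a(-48, l(-6, -4)) = 191 - (-6 + (2 + (13/4)*(-4))*(-48)) = 191 - (-6 + (2 - 13)*(-48)) = 191 - (-6 - 11*(-48)) = 191 - (-6 + 528) = 191 - 1*522 = 191 - 522 = -331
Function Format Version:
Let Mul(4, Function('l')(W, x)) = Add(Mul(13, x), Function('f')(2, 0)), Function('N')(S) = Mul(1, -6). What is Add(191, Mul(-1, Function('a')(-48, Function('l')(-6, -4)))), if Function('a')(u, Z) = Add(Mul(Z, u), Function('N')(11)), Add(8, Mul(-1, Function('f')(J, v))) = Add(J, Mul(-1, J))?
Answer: -331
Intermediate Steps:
Function('f')(J, v) = 8 (Function('f')(J, v) = Add(8, Mul(-1, Add(J, Mul(-1, J)))) = Add(8, Mul(-1, 0)) = Add(8, 0) = 8)
Function('N')(S) = -6
Function('l')(W, x) = Add(2, Mul(Rational(13, 4), x)) (Function('l')(W, x) = Mul(Rational(1, 4), Add(Mul(13, x), 8)) = Mul(Rational(1, 4), Add(8, Mul(13, x))) = Add(2, Mul(Rational(13, 4), x)))
Function('a')(u, Z) = Add(-6, Mul(Z, u)) (Function('a')(u, Z) = Add(Mul(Z, u), -6) = Add(-6, Mul(Z, u)))
Add(191, Mul(-1, Function('a')(-48, Function('l')(-6, -4)))) = Add(191, Mul(-1, Add(-6, Mul(Add(2, Mul(Rational(13, 4), -4)), -48)))) = Add(191, Mul(-1, Add(-6, Mul(Add(2, -13), -48)))) = Add(191, Mul(-1, Add(-6, Mul(-11, -48)))) = Add(191, Mul(-1, Add(-6, 528))) = Add(191, Mul(-1, 522)) = Add(191, -522) = -331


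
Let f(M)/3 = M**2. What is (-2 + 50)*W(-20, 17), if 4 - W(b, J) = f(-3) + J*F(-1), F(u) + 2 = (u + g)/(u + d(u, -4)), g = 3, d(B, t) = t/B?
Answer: -16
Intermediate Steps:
F(u) = -2 + (3 + u)/(u - 4/u) (F(u) = -2 + (u + 3)/(u - 4/u) = -2 + (3 + u)/(u - 4/u))
f(M) = 3*M**2
W(b, J) = -23 + 4*J/3 (W(b, J) = 4 - (3*(-3)**2 + J*((8 - 1*(-1)*(-3 - 1))/(-4 + (-1)**2))) = 4 - (3*9 + J*((8 - 1*(-1)*(-4))/(-4 + 1))) = 4 - (27 + J*((8 - 4)/(-3))) = 4 - (27 + J*(-1/3*4)) = 4 - (27 + J*(-4/3)) = 4 - (27 - 4*J/3) = 4 + (-27 + 4*J/3) = -23 + 4*J/3)
(-2 + 50)*W(-20, 17) = (-2 + 50)*(-23 + (4/3)*17) = 48*(-23 + 68/3) = 48*(-1/3) = -16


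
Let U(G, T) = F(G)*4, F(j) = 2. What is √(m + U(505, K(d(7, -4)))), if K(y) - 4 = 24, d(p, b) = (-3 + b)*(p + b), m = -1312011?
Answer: 11*I*√10843 ≈ 1145.4*I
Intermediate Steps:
d(p, b) = (-3 + b)*(b + p)
K(y) = 28 (K(y) = 4 + 24 = 28)
U(G, T) = 8 (U(G, T) = 2*4 = 8)
√(m + U(505, K(d(7, -4)))) = √(-1312011 + 8) = √(-1312003) = 11*I*√10843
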